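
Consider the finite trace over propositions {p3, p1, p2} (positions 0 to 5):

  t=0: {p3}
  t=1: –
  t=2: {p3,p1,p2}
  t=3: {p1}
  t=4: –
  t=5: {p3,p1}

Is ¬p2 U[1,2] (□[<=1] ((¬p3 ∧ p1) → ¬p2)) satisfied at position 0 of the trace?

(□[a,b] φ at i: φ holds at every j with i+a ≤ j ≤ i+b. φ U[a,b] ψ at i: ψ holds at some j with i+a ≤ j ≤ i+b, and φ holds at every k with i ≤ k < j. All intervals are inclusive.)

Need some j in [1,2] with □[<=1] ((¬p3 ∧ p1) → ¬p2), and ¬p2 at every k in [0,j-1].
  j=1: □[<=1] ((¬p3 ∧ p1) → ¬p2) holds; ¬p2 holds at every k in [0,0] → satisfied.

Holds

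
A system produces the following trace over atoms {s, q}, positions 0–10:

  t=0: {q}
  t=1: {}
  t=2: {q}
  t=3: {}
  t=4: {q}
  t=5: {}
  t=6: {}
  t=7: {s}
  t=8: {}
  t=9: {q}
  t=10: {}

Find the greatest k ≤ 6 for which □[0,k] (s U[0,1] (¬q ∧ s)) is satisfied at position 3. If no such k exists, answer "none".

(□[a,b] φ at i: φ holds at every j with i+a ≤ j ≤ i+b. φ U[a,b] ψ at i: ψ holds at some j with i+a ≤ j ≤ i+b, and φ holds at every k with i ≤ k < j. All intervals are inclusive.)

none

(s U[0,1] (¬q ∧ s)) must hold from j=3 onward; find where it first fails.
  j=3: fails → no k works.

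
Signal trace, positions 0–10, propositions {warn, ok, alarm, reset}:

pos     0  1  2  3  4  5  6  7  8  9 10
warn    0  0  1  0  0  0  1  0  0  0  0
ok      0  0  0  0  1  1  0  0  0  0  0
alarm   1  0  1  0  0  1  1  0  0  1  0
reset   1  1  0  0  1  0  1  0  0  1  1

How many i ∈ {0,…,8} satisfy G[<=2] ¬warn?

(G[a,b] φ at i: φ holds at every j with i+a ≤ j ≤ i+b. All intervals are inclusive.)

3

Evaluate at each i in [0,8]:
  i=0: ✗ (fails at j=2)
  i=1: ✗ (fails at j=2)
  i=2: ✗ (fails at j=2)
  i=3: ✓ (all of [3,5])
  i=4: ✗ (fails at j=6)
  i=5: ✗ (fails at j=6)
  i=6: ✗ (fails at j=6)
  i=7: ✓ (all of [7,9])
  i=8: ✓ (all of [8,10])
Positions where it holds: {3, 7, 8} → 3.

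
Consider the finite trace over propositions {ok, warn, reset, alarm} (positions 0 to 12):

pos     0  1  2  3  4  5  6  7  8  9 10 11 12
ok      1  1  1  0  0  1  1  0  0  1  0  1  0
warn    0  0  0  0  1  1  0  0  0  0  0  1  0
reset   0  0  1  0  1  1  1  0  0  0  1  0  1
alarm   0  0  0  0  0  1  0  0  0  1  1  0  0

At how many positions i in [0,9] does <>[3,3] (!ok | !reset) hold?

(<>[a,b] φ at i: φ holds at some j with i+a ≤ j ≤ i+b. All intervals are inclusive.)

Evaluate at each i in [0,9]:
  i=0: ✓ (witness j=3)
  i=1: ✓ (witness j=4)
  i=2: ✗ (none in [5,5])
  i=3: ✗ (none in [6,6])
  i=4: ✓ (witness j=7)
  i=5: ✓ (witness j=8)
  i=6: ✓ (witness j=9)
  i=7: ✓ (witness j=10)
  i=8: ✓ (witness j=11)
  i=9: ✓ (witness j=12)
Positions where it holds: {0, 1, 4, 5, 6, 7, 8, 9} → 8.

8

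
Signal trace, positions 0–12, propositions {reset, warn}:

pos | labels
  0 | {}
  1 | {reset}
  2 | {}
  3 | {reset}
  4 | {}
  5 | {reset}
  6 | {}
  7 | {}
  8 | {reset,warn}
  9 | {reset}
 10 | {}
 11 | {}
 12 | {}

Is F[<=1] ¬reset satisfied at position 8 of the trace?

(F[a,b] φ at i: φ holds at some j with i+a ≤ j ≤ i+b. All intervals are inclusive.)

Check ¬reset at each j in [8,9]:
  j=8: false
  j=9: false
No position in the window satisfies it → formula fails.

Does not hold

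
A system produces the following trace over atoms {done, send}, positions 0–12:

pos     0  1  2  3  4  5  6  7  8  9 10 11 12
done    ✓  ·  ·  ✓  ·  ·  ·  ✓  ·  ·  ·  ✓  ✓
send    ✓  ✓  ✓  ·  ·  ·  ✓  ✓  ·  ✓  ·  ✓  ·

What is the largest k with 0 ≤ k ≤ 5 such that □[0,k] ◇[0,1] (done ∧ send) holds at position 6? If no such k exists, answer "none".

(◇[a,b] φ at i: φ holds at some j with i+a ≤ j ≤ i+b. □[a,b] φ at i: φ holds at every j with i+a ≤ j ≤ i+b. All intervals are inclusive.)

1

◇[0,1] (done ∧ send) must hold from j=6 onward; find where it first fails.
  j=6: holds
  j=7: holds
  j=8: fails
Holds on [6,7], so largest k = 1.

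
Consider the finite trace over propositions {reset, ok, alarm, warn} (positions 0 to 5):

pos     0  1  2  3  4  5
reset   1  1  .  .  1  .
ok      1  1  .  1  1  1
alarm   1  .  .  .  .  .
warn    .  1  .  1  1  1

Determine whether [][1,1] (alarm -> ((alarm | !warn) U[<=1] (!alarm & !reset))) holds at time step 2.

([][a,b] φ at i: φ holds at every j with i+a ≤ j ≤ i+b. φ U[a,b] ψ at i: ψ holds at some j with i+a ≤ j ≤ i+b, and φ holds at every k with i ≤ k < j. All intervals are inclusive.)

Holds

Check (alarm -> ((alarm | !warn) U[<=1] (!alarm & !reset))) at every j in [3,3]:
  j=3: antecedent false → ✓
All positions satisfy it → formula holds.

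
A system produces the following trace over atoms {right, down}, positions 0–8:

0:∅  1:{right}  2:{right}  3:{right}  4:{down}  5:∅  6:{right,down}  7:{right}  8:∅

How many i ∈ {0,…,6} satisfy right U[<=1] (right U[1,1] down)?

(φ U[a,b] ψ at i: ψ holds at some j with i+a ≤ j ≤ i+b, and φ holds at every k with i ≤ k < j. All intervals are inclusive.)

Evaluate at each i in [0,6]:
  i=0: ✗ (no rhs in [0,1])
  i=1: ✗ (no rhs in [1,2])
  i=2: ✓ (rhs at j=3; lhs holds on [2,2])
  i=3: ✓ (rhs at j=3)
  i=4: ✗ (no rhs in [4,5])
  i=5: ✗ (no rhs in [5,6])
  i=6: ✗ (no rhs in [6,7])
Positions where it holds: {2, 3} → 2.

2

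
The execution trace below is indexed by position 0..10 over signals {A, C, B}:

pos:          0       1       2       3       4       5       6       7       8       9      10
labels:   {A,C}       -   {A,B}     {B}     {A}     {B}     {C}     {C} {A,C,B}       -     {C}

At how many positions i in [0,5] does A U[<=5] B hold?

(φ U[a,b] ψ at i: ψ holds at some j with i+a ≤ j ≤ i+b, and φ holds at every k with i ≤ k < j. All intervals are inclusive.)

Evaluate at each i in [0,5]:
  i=0: ✗ (lhs fails at k=1 before rhs at j=2)
  i=1: ✗ (lhs fails at k=1 before rhs at j=2)
  i=2: ✓ (rhs at j=2)
  i=3: ✓ (rhs at j=3)
  i=4: ✓ (rhs at j=5; lhs holds on [4,4])
  i=5: ✓ (rhs at j=5)
Positions where it holds: {2, 3, 4, 5} → 4.

4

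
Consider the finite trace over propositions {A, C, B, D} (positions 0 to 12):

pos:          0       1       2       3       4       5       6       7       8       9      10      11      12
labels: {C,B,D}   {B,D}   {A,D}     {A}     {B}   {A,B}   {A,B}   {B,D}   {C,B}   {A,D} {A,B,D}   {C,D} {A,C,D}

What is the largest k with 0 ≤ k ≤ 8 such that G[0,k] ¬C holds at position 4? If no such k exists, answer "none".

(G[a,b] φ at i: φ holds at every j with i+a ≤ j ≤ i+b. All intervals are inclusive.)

3

¬C must hold from j=4 onward; find where it first fails.
  j=4: holds
  j=5: holds
  j=6: holds
  j=7: holds
  j=8: fails
Holds on [4,7], so largest k = 3.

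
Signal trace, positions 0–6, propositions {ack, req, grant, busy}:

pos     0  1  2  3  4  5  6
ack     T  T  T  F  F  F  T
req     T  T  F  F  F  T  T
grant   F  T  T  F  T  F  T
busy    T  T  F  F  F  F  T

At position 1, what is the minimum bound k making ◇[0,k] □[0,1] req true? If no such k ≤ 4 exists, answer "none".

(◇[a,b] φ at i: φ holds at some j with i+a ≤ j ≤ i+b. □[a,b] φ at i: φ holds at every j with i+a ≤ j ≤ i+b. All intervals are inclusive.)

Scan j = 1,2,… for □[0,1] req:
  j=1: fails
  j=2: fails
  j=3: fails
  j=4: fails
  j=5: holds
First hit at j=5, so smallest k = 5-1 = 4.

4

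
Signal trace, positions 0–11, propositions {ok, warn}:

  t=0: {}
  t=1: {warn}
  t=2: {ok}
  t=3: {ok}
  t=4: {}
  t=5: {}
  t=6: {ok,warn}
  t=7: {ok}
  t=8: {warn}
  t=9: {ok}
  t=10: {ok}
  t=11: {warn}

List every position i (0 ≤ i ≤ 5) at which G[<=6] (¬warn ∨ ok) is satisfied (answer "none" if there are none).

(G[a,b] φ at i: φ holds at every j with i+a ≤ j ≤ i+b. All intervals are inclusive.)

none

Evaluate at each i in [0,5]:
  i=0: ✗ (fails at j=1)
  i=1: ✗ (fails at j=1)
  i=2: ✗ (fails at j=8)
  i=3: ✗ (fails at j=8)
  i=4: ✗ (fails at j=8)
  i=5: ✗ (fails at j=8)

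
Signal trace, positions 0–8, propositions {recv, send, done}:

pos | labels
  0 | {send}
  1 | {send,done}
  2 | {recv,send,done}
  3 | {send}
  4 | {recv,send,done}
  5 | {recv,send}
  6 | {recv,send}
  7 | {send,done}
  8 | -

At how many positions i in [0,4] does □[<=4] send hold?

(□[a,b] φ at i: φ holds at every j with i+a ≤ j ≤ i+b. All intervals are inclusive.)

4

Evaluate at each i in [0,4]:
  i=0: ✓ (all of [0,4])
  i=1: ✓ (all of [1,5])
  i=2: ✓ (all of [2,6])
  i=3: ✓ (all of [3,7])
  i=4: ✗ (fails at j=8)
Positions where it holds: {0, 1, 2, 3} → 4.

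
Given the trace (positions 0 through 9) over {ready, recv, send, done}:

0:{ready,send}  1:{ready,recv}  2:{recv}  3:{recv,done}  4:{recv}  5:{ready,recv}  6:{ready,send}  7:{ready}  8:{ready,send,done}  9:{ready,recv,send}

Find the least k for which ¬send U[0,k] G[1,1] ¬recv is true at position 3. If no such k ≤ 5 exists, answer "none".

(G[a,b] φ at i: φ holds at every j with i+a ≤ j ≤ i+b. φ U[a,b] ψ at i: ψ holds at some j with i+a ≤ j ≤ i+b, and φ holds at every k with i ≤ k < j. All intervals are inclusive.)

2

Need earliest j ≥ 3 with G[1,1] ¬recv, and ¬send at every k in [3,j-1].
  j=3: rhs fails.
  j=4: rhs fails.
  j=5: rhs holds; lhs holds on [3,4]. k = 2.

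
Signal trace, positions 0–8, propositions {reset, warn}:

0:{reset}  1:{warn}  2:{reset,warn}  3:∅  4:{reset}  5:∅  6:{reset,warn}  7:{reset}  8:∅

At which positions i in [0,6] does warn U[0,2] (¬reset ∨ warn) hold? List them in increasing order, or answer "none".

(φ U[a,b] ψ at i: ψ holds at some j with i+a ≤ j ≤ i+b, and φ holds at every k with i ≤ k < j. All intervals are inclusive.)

1, 2, 3, 5, 6

Evaluate at each i in [0,6]:
  i=0: ✗ (lhs fails at k=0 before rhs at j=1)
  i=1: ✓ (rhs at j=1)
  i=2: ✓ (rhs at j=2)
  i=3: ✓ (rhs at j=3)
  i=4: ✗ (lhs fails at k=4 before rhs at j=5)
  i=5: ✓ (rhs at j=5)
  i=6: ✓ (rhs at j=6)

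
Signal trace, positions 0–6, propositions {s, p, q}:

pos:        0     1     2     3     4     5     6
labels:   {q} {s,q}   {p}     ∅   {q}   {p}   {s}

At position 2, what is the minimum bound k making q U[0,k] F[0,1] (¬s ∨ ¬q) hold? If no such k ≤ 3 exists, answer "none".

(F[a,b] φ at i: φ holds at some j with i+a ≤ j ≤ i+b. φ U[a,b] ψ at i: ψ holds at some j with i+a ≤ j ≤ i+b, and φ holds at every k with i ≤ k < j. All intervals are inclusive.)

0

Need earliest j ≥ 2 with F[0,1] (¬s ∨ ¬q), and q at every k in [2,j-1].
  j=2: rhs holds (empty prefix). k = 0.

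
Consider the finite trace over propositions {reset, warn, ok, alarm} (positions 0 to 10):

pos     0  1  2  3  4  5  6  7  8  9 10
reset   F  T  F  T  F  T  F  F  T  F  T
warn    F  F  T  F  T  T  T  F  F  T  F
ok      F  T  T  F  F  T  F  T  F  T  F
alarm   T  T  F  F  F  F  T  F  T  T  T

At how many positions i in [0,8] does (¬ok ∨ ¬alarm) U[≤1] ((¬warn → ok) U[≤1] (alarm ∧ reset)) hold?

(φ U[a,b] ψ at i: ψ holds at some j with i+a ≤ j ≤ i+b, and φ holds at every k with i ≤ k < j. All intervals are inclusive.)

5

Evaluate at each i in [0,8]:
  i=0: ✓ (rhs at j=1; lhs holds on [0,0])
  i=1: ✓ (rhs at j=1)
  i=2: ✗ (no rhs in [2,3])
  i=3: ✗ (no rhs in [3,4])
  i=4: ✗ (no rhs in [4,5])
  i=5: ✗ (no rhs in [5,6])
  i=6: ✓ (rhs at j=7; lhs holds on [6,6])
  i=7: ✓ (rhs at j=7)
  i=8: ✓ (rhs at j=8)
Positions where it holds: {0, 1, 6, 7, 8} → 5.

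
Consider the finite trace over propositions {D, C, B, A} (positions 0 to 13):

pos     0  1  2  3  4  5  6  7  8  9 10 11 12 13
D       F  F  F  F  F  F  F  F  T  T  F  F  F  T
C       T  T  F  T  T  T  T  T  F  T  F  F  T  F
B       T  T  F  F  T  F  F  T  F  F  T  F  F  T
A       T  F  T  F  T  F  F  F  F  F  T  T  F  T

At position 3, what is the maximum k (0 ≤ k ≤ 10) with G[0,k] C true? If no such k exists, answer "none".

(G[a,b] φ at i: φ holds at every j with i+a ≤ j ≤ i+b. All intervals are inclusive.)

C must hold from j=3 onward; find where it first fails.
  j=3: holds
  j=4: holds
  j=5: holds
  j=6: holds
  j=7: holds
  j=8: fails
Holds on [3,7], so largest k = 4.

4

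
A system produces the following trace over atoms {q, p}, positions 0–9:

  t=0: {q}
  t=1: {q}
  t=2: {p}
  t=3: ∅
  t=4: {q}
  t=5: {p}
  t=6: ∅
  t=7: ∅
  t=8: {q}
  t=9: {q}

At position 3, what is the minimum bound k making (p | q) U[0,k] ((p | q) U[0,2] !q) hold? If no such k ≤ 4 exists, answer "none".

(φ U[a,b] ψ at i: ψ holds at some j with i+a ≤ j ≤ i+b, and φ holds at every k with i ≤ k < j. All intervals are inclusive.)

Need earliest j ≥ 3 with ((p | q) U[0,2] !q), and (p | q) at every k in [3,j-1].
  j=3: rhs holds (empty prefix). k = 0.

0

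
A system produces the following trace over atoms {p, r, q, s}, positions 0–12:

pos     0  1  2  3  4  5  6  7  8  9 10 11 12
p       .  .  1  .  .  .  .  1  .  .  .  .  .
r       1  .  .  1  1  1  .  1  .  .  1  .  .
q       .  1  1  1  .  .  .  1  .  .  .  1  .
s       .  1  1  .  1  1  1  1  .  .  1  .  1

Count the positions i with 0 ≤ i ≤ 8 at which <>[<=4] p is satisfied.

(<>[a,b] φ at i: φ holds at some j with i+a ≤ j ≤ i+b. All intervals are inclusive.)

8

Evaluate at each i in [0,8]:
  i=0: ✓ (witness j=2)
  i=1: ✓ (witness j=2)
  i=2: ✓ (witness j=2)
  i=3: ✓ (witness j=7)
  i=4: ✓ (witness j=7)
  i=5: ✓ (witness j=7)
  i=6: ✓ (witness j=7)
  i=7: ✓ (witness j=7)
  i=8: ✗ (none in [8,12])
Positions where it holds: {0, 1, 2, 3, 4, 5, 6, 7} → 8.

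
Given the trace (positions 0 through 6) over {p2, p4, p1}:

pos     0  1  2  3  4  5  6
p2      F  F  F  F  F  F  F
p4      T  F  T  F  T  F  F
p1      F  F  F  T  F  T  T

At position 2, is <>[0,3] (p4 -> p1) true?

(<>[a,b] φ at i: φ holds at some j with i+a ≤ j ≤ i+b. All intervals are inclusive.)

Check (p4 -> p1) at each j in [2,5]:
  j=2: false
  j=3: true
  j=4: false
  j=5: true
Found at j=3 → formula holds.

True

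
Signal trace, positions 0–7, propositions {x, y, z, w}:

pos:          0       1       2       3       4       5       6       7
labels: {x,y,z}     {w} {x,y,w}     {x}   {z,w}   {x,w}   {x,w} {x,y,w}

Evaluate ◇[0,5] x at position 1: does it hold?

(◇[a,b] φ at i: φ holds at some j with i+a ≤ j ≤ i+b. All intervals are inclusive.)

Holds

Check x at each j in [1,6]:
  j=1: false
  j=2: true
  j=3: true
  j=4: false
  j=5: true
  j=6: true
Found at j=2 → formula holds.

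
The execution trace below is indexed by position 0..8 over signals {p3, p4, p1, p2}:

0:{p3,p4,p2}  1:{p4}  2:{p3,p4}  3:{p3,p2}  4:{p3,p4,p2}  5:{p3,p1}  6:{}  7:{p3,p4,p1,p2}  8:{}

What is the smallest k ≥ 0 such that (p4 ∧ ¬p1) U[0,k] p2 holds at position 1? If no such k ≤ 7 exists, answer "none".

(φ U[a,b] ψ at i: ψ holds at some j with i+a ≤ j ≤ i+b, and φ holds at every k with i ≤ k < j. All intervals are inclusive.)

Need earliest j ≥ 1 with p2, and (p4 ∧ ¬p1) at every k in [1,j-1].
  j=1: rhs fails.
  j=2: rhs fails.
  j=3: rhs holds; lhs holds on [1,2]. k = 2.

2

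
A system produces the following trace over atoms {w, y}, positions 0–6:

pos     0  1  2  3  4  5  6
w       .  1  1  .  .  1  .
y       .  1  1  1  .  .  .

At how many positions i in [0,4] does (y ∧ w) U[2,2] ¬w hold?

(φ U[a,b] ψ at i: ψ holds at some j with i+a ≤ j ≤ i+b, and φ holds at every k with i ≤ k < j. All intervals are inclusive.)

1

Evaluate at each i in [0,4]:
  i=0: ✗ (no rhs in [2,2])
  i=1: ✓ (rhs at j=3; lhs holds on [1,2])
  i=2: ✗ (lhs fails at k=3 before rhs at j=4)
  i=3: ✗ (no rhs in [5,5])
  i=4: ✗ (lhs fails at k=4 before rhs at j=6)
Positions where it holds: {1} → 1.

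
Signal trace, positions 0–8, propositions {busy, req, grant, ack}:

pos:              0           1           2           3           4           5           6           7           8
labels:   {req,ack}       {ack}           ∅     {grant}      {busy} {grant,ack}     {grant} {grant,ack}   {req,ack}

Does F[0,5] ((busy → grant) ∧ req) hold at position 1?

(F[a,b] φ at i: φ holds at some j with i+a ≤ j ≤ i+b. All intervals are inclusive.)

Check ((busy → grant) ∧ req) at each j in [1,6]:
  j=1: false
  j=2: false
  j=3: false
  j=4: false
  j=5: false
  j=6: false
No position in the window satisfies it → formula fails.

False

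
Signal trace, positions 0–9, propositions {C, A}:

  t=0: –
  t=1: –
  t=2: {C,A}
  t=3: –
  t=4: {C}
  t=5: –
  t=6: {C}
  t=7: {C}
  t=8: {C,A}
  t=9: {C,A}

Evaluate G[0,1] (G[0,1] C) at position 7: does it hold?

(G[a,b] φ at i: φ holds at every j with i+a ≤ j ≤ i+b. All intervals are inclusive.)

Holds

Check G[0,1] C at every j in [7,8]:
  j=7: holds on [7,8]
  j=8: holds on [8,9]
All positions satisfy it → formula holds.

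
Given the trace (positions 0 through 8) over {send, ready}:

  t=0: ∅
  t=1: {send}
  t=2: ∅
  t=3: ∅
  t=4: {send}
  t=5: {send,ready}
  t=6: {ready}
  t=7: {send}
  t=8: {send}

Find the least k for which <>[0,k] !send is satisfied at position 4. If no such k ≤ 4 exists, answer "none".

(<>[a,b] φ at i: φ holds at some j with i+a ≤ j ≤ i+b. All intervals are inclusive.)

2

Scan j = 4,5,… for !send:
  j=4: fails
  j=5: fails
  j=6: holds
First hit at j=6, so smallest k = 6-4 = 2.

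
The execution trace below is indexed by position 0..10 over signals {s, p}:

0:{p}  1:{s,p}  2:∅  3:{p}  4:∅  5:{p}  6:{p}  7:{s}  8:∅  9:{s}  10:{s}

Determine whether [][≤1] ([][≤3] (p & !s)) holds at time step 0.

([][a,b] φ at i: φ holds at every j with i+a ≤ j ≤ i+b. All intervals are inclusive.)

Does not hold

Check [][≤3] (p & !s) at every j in [0,1]:
  j=0: fails at 1
  j=1: fails at 1
Fails at j=0 → formula fails.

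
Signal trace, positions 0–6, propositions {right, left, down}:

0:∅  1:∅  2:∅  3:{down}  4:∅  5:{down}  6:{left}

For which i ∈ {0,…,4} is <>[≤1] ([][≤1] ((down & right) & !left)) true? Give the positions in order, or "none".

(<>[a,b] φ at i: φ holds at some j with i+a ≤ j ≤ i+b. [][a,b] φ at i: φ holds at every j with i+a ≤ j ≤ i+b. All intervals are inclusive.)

none

Evaluate at each i in [0,4]:
  i=0: ✗ (none in [0,1])
  i=1: ✗ (none in [1,2])
  i=2: ✗ (none in [2,3])
  i=3: ✗ (none in [3,4])
  i=4: ✗ (none in [4,5])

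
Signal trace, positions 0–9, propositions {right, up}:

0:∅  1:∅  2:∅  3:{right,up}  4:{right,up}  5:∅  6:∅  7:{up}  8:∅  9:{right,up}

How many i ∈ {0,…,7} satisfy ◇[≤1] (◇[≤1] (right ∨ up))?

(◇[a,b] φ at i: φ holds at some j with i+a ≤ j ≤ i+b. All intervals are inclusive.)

7

Evaluate at each i in [0,7]:
  i=0: ✗ (none in [0,1])
  i=1: ✓ (witness j=2)
  i=2: ✓ (witness j=2)
  i=3: ✓ (witness j=3)
  i=4: ✓ (witness j=4)
  i=5: ✓ (witness j=6)
  i=6: ✓ (witness j=6)
  i=7: ✓ (witness j=7)
Positions where it holds: {1, 2, 3, 4, 5, 6, 7} → 7.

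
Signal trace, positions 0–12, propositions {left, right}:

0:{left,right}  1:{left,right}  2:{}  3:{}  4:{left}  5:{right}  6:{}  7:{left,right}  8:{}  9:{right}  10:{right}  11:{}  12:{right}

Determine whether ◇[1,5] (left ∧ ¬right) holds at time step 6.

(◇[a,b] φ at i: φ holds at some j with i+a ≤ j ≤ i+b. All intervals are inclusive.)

Check (left ∧ ¬right) at each j in [7,11]:
  j=7: false
  j=8: false
  j=9: false
  j=10: false
  j=11: false
No position in the window satisfies it → formula fails.

Does not hold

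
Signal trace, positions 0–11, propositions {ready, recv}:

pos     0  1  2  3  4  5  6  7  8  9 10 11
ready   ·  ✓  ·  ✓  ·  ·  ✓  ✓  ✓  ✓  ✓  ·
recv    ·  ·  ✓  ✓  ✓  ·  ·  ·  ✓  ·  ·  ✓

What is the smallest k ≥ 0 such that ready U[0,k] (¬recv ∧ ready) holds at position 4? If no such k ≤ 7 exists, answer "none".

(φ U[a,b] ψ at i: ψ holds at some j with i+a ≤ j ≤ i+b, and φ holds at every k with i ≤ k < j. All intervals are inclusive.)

none

Need earliest j ≥ 4 with (¬recv ∧ ready), and ready at every k in [4,j-1].
  j=4: rhs fails.
  j=5: rhs fails.
  j=6: rhs holds but lhs fails at k=4.
  j=7: rhs holds but lhs fails at k=4.
  j=8: rhs fails.
  j=9: rhs holds but lhs fails at k=4.
  j=10: rhs holds but lhs fails at k=4.
  j=11: rhs fails.
No witness within the range → none.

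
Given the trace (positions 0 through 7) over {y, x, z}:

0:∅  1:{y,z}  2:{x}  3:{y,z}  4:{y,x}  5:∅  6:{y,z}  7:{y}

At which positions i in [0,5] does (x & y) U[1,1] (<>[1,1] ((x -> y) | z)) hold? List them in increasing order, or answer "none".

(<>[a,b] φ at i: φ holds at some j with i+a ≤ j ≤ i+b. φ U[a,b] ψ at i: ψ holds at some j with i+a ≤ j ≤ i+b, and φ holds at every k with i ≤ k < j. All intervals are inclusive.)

Evaluate at each i in [0,5]:
  i=0: ✗ (no rhs in [1,1])
  i=1: ✗ (lhs fails at k=1 before rhs at j=2)
  i=2: ✗ (lhs fails at k=2 before rhs at j=3)
  i=3: ✗ (lhs fails at k=3 before rhs at j=4)
  i=4: ✓ (rhs at j=5; lhs holds on [4,4])
  i=5: ✗ (lhs fails at k=5 before rhs at j=6)

4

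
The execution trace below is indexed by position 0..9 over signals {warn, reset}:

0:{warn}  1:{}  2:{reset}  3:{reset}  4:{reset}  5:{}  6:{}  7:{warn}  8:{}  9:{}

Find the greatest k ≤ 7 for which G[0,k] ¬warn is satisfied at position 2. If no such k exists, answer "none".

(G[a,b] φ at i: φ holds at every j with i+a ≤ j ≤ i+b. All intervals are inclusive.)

4

¬warn must hold from j=2 onward; find where it first fails.
  j=2: holds
  j=3: holds
  j=4: holds
  j=5: holds
  j=6: holds
  j=7: fails
Holds on [2,6], so largest k = 4.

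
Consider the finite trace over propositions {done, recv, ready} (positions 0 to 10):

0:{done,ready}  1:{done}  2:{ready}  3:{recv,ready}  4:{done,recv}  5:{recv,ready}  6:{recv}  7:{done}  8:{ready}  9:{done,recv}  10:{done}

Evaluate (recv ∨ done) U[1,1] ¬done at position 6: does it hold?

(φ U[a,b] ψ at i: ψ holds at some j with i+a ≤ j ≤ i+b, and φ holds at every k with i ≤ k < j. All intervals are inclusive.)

False

Need some j in [7,7] with ¬done, and (recv ∨ done) at every k in [6,j-1].
  j=7: ¬done false.
No j in the window works → until fails.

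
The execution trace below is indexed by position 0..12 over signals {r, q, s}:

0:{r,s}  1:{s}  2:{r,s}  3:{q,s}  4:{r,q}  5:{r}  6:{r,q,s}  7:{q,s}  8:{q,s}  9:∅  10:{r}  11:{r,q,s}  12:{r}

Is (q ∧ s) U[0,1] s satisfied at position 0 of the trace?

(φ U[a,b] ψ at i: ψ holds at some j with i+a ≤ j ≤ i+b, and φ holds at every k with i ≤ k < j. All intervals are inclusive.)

Need some j in [0,1] with s, and (q ∧ s) at every k in [0,j-1].
  j=0: s holds; no prefix to check → satisfied.

Holds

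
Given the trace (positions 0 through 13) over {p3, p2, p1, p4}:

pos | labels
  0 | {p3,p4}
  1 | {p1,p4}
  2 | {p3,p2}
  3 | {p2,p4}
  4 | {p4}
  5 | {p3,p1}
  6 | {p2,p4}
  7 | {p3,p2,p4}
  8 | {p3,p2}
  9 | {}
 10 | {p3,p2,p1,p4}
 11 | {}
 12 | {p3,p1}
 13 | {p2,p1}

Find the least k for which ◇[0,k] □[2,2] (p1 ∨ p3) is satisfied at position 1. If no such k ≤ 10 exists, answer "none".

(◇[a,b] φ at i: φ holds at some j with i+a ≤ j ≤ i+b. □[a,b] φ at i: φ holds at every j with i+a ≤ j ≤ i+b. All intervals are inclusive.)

2

Scan j = 1,2,… for □[2,2] (p1 ∨ p3):
  j=1: fails
  j=2: fails
  j=3: holds
First hit at j=3, so smallest k = 3-1 = 2.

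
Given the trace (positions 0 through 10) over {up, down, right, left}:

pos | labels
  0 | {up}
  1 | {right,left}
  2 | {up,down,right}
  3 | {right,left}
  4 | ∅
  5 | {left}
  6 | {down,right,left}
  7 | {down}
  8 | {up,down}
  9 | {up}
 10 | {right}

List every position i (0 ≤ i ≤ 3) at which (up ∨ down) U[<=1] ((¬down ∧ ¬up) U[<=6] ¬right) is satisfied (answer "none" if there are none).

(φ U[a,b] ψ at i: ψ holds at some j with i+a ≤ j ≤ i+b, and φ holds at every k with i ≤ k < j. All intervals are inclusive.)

Evaluate at each i in [0,3]:
  i=0: ✓ (rhs at j=0)
  i=1: ✗ (no rhs in [1,2])
  i=2: ✓ (rhs at j=3; lhs holds on [2,2])
  i=3: ✓ (rhs at j=3)

0, 2, 3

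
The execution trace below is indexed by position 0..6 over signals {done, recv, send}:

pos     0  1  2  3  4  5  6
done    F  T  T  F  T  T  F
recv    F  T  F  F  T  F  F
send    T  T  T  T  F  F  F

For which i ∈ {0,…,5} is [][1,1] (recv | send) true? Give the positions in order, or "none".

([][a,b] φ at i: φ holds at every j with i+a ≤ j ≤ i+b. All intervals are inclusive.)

Evaluate at each i in [0,5]:
  i=0: ✓ (all of [1,1])
  i=1: ✓ (all of [2,2])
  i=2: ✓ (all of [3,3])
  i=3: ✓ (all of [4,4])
  i=4: ✗ (fails at j=5)
  i=5: ✗ (fails at j=6)

0, 1, 2, 3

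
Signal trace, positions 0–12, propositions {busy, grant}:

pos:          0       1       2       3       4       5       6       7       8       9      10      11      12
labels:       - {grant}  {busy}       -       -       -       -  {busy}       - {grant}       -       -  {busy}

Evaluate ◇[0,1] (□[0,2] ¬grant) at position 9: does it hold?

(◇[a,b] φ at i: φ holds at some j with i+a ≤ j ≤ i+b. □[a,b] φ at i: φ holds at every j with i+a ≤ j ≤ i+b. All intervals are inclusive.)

Check □[0,2] ¬grant at each j in [9,10]:
  j=9: fails at 9
  j=10: holds on [10,12]
Found at j=10 → formula holds.

Yes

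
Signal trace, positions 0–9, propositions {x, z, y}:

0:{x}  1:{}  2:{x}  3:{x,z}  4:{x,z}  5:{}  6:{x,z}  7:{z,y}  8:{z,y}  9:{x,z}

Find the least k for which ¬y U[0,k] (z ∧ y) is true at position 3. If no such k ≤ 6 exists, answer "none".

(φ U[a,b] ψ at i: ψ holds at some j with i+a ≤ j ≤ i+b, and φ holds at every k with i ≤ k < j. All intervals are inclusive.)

4

Need earliest j ≥ 3 with (z ∧ y), and ¬y at every k in [3,j-1].
  j=3: rhs fails.
  j=4: rhs fails.
  j=5: rhs fails.
  j=6: rhs fails.
  j=7: rhs holds; lhs holds on [3,6]. k = 4.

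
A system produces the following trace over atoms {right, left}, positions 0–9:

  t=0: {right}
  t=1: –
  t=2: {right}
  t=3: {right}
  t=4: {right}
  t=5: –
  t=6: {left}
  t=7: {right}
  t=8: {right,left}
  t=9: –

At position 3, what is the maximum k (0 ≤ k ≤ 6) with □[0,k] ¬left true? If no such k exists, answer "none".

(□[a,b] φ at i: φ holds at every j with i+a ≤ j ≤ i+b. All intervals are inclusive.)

¬left must hold from j=3 onward; find where it first fails.
  j=3: holds
  j=4: holds
  j=5: holds
  j=6: fails
Holds on [3,5], so largest k = 2.

2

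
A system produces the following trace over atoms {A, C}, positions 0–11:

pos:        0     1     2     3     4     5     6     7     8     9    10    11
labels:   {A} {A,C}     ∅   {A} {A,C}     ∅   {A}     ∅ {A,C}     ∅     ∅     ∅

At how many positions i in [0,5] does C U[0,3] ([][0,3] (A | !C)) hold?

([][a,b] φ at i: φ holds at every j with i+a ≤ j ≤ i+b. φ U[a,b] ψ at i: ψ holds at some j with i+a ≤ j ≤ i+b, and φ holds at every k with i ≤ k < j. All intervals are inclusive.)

Evaluate at each i in [0,5]:
  i=0: ✓ (rhs at j=0)
  i=1: ✓ (rhs at j=1)
  i=2: ✓ (rhs at j=2)
  i=3: ✓ (rhs at j=3)
  i=4: ✓ (rhs at j=4)
  i=5: ✓ (rhs at j=5)
Positions where it holds: {0, 1, 2, 3, 4, 5} → 6.

6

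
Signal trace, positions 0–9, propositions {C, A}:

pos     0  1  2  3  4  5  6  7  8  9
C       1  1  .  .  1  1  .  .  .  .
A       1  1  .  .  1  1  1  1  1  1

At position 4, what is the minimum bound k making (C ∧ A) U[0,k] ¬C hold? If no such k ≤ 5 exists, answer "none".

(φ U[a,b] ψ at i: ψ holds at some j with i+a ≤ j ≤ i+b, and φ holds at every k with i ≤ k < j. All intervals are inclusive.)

2

Need earliest j ≥ 4 with ¬C, and (C ∧ A) at every k in [4,j-1].
  j=4: rhs fails.
  j=5: rhs fails.
  j=6: rhs holds; lhs holds on [4,5]. k = 2.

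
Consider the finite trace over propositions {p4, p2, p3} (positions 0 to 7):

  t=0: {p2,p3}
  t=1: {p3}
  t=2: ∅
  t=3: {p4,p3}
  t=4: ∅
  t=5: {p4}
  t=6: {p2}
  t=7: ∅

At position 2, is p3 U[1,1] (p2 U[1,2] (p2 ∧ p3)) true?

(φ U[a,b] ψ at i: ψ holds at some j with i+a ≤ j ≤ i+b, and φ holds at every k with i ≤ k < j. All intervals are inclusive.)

Does not hold

Need some j in [3,3] with (p2 U[1,2] (p2 ∧ p3)), and p3 at every k in [2,j-1].
  j=3: (p2 U[1,2] (p2 ∧ p3)) — fails.
No j in the window works → until fails.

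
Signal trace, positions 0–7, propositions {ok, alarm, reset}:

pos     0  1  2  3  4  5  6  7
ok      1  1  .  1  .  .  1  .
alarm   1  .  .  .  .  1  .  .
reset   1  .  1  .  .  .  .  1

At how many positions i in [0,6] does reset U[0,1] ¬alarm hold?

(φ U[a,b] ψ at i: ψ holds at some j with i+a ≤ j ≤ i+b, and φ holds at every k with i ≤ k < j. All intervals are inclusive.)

Evaluate at each i in [0,6]:
  i=0: ✓ (rhs at j=1; lhs holds on [0,0])
  i=1: ✓ (rhs at j=1)
  i=2: ✓ (rhs at j=2)
  i=3: ✓ (rhs at j=3)
  i=4: ✓ (rhs at j=4)
  i=5: ✗ (lhs fails at k=5 before rhs at j=6)
  i=6: ✓ (rhs at j=6)
Positions where it holds: {0, 1, 2, 3, 4, 6} → 6.

6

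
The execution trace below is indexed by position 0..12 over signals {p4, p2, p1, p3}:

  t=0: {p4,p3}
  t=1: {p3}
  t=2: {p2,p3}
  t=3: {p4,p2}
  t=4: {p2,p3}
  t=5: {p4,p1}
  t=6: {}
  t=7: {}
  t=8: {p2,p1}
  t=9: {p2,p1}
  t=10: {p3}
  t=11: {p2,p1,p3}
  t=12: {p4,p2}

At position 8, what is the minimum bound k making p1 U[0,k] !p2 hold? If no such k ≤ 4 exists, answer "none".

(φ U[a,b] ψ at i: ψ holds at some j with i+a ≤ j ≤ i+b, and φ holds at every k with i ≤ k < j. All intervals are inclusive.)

2

Need earliest j ≥ 8 with !p2, and p1 at every k in [8,j-1].
  j=8: rhs fails.
  j=9: rhs fails.
  j=10: rhs holds; lhs holds on [8,9]. k = 2.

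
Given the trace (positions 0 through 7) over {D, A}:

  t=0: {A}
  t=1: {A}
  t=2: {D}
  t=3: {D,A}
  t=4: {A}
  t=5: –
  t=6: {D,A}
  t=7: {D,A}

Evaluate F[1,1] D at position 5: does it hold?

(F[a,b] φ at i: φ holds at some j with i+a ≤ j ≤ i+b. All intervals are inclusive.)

Check D at each j in [6,6]:
  j=6: true
Found at j=6 → formula holds.

True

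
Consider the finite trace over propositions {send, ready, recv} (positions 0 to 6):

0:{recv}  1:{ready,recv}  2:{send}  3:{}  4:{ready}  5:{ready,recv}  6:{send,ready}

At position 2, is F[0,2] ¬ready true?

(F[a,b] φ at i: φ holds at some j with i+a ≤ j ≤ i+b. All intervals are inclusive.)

Yes

Check ¬ready at each j in [2,4]:
  j=2: true
  j=3: true
  j=4: false
Found at j=2 → formula holds.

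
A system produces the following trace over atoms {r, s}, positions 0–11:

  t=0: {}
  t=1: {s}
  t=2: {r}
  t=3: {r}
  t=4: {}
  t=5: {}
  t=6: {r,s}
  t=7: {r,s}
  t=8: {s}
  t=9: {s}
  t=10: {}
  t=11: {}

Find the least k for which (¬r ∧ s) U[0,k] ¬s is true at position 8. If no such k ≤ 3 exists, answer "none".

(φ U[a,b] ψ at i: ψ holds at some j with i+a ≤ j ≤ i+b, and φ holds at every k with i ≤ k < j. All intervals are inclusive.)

Need earliest j ≥ 8 with ¬s, and (¬r ∧ s) at every k in [8,j-1].
  j=8: rhs fails.
  j=9: rhs fails.
  j=10: rhs holds; lhs holds on [8,9]. k = 2.

2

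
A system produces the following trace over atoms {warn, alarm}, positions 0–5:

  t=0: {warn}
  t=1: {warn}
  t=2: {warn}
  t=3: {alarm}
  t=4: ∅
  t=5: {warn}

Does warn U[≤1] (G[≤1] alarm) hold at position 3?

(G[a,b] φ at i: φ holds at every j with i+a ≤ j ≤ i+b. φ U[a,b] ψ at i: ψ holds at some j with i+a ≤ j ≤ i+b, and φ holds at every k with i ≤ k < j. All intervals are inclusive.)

Need some j in [3,4] with G[≤1] alarm, and warn at every k in [3,j-1].
  j=3: G[≤1] alarm — fails at 4.
  j=4: G[≤1] alarm — fails at 4.
No j in the window works → until fails.

No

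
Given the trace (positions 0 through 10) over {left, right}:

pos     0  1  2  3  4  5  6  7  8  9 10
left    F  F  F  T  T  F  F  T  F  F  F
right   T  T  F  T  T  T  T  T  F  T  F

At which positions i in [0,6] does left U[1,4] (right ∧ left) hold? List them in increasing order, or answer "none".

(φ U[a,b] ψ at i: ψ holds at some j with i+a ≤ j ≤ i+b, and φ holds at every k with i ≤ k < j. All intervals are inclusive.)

3

Evaluate at each i in [0,6]:
  i=0: ✗ (lhs fails at k=0 before rhs at j=3)
  i=1: ✗ (lhs fails at k=1 before rhs at j=3)
  i=2: ✗ (lhs fails at k=2 before rhs at j=3)
  i=3: ✓ (rhs at j=4; lhs holds on [3,3])
  i=4: ✗ (lhs fails at k=5 before rhs at j=7)
  i=5: ✗ (lhs fails at k=5 before rhs at j=7)
  i=6: ✗ (lhs fails at k=6 before rhs at j=7)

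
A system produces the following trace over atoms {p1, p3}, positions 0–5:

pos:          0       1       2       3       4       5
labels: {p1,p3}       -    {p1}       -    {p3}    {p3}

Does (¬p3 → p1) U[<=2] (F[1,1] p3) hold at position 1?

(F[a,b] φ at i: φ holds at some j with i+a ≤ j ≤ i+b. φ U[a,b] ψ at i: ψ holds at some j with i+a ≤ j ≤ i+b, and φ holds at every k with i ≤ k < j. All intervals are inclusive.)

Need some j in [1,3] with F[1,1] p3, and (¬p3 → p1) at every k in [1,j-1].
  j=1: F[1,1] p3 — fails (none in [2,2]).
  j=2: F[1,1] p3 — fails (none in [3,3]).
  j=3: F[1,1] p3 holds, but (¬p3 → p1) fails at k=1 → not this j.
No j in the window works → until fails.

No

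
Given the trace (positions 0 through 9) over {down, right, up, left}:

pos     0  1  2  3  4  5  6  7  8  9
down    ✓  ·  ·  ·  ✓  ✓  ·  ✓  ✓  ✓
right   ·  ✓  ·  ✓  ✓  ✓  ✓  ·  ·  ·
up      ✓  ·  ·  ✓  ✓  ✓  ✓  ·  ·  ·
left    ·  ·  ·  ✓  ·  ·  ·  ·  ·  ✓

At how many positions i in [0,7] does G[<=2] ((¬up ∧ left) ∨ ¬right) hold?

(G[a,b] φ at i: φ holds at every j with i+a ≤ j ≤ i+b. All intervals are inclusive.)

1

Evaluate at each i in [0,7]:
  i=0: ✗ (fails at j=1)
  i=1: ✗ (fails at j=1)
  i=2: ✗ (fails at j=3)
  i=3: ✗ (fails at j=3)
  i=4: ✗ (fails at j=4)
  i=5: ✗ (fails at j=5)
  i=6: ✗ (fails at j=6)
  i=7: ✓ (all of [7,9])
Positions where it holds: {7} → 1.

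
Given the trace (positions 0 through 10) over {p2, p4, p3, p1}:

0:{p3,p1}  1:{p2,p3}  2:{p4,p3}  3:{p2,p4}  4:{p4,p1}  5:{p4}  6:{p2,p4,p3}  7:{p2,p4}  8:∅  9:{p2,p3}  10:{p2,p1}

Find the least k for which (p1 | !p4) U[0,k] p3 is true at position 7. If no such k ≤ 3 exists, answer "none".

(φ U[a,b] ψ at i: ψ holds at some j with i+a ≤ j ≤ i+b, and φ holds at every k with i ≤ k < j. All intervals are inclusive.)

none

Need earliest j ≥ 7 with p3, and (p1 | !p4) at every k in [7,j-1].
  j=7: rhs fails.
  j=8: rhs fails.
  j=9: rhs holds but lhs fails at k=7.
  j=10: rhs fails.
No witness within the range → none.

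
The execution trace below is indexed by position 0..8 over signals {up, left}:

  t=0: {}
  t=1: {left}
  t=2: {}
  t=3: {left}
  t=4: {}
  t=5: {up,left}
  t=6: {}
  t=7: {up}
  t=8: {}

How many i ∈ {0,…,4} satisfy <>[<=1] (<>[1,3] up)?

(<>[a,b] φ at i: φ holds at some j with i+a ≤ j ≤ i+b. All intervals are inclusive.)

4

Evaluate at each i in [0,4]:
  i=0: ✗ (none in [0,1])
  i=1: ✓ (witness j=2)
  i=2: ✓ (witness j=2)
  i=3: ✓ (witness j=3)
  i=4: ✓ (witness j=4)
Positions where it holds: {1, 2, 3, 4} → 4.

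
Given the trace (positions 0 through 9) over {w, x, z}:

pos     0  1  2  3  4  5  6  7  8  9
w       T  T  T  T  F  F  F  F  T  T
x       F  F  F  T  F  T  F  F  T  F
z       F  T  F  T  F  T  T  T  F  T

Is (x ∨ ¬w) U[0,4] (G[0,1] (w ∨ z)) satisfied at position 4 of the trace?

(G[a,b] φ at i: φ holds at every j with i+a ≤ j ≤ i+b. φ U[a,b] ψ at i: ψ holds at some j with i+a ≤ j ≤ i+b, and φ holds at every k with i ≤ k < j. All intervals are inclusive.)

Need some j in [4,8] with G[0,1] (w ∨ z), and (x ∨ ¬w) at every k in [4,j-1].
  j=4: G[0,1] (w ∨ z) — fails at 4.
  j=5: G[0,1] (w ∨ z) holds; (x ∨ ¬w) holds at every k in [4,4] → satisfied.

Holds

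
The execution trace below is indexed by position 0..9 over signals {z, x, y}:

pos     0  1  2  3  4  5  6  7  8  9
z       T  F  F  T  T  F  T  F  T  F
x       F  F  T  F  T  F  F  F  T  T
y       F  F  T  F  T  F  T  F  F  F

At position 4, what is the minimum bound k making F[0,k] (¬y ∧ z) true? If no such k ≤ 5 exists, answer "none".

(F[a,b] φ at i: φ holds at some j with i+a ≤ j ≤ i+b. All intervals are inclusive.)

4

Scan j = 4,5,… for (¬y ∧ z):
  j=4: fails
  j=5: fails
  j=6: fails
  j=7: fails
  j=8: holds
First hit at j=8, so smallest k = 8-4 = 4.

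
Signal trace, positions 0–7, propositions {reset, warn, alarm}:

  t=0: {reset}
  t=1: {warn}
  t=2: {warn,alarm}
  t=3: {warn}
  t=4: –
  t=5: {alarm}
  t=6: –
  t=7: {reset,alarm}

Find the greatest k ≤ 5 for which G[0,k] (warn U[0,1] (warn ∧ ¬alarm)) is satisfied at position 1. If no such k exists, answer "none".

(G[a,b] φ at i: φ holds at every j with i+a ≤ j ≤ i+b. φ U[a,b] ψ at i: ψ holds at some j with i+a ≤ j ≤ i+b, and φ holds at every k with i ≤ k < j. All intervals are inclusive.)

2

(warn U[0,1] (warn ∧ ¬alarm)) must hold from j=1 onward; find where it first fails.
  j=1: holds
  j=2: holds
  j=3: holds
  j=4: fails
Holds on [1,3], so largest k = 2.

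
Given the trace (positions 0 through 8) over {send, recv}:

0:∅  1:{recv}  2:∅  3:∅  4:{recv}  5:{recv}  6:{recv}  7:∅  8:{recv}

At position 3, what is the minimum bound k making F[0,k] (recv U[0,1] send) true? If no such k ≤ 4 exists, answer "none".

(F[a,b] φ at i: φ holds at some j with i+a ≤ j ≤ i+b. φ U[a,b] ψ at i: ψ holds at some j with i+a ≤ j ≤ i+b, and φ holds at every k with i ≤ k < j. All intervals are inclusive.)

Scan j = 3,4,… for (recv U[0,1] send):
  j=3: fails
  j=4: fails
  j=5: fails
  j=6: fails
  j=7: fails
No j in [3,7] satisfies it → none.

none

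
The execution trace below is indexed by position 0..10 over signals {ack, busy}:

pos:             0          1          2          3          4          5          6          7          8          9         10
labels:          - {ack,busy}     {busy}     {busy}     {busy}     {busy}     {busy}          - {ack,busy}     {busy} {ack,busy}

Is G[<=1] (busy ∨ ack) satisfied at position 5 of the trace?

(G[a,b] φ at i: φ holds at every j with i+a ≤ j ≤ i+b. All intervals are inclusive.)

Yes

Check (busy ∨ ack) at every j in [5,6]:
  j=5: true
  j=6: true
All positions satisfy it → formula holds.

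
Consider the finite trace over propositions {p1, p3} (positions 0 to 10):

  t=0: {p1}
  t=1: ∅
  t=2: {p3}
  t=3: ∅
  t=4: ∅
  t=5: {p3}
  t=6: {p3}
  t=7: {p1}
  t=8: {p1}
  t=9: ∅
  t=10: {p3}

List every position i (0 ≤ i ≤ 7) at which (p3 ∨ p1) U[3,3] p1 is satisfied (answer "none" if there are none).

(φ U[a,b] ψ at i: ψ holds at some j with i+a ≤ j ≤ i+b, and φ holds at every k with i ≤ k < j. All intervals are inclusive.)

5

Evaluate at each i in [0,7]:
  i=0: ✗ (no rhs in [3,3])
  i=1: ✗ (no rhs in [4,4])
  i=2: ✗ (no rhs in [5,5])
  i=3: ✗ (no rhs in [6,6])
  i=4: ✗ (lhs fails at k=4 before rhs at j=7)
  i=5: ✓ (rhs at j=8; lhs holds on [5,7])
  i=6: ✗ (no rhs in [9,9])
  i=7: ✗ (no rhs in [10,10])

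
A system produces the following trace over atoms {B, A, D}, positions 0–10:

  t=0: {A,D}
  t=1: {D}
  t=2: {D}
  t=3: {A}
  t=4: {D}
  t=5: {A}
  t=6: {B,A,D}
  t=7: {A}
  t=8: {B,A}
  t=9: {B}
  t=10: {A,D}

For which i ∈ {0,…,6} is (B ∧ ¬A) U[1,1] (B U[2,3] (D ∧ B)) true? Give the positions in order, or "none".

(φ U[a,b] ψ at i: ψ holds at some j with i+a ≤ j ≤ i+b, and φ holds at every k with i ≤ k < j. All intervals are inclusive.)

none

Evaluate at each i in [0,6]:
  i=0: ✗ (no rhs in [1,1])
  i=1: ✗ (no rhs in [2,2])
  i=2: ✗ (no rhs in [3,3])
  i=3: ✗ (no rhs in [4,4])
  i=4: ✗ (no rhs in [5,5])
  i=5: ✗ (no rhs in [6,6])
  i=6: ✗ (no rhs in [7,7])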